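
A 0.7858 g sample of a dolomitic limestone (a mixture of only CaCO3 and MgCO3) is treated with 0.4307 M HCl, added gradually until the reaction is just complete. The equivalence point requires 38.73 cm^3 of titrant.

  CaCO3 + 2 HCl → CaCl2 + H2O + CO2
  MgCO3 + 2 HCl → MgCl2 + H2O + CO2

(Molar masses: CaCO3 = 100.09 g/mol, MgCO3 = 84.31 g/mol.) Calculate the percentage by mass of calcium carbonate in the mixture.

n(HCl) = 0.03873 × 0.4307 = 0.01668 mol
Let x = n(CaCO3), y = n(MgCO3).
Titrant: 2x + 2y = 0.01668;  mass: 100.09x + 84.31y = 0.7858
Solving, x = 5.235 × 10^-3 mol, y = 3.105 × 10^-3 mol
mass of CaCO3 = 5.235 × 10^-3 × 100.09 = 0.5240 g
% CaCO3 = 0.5240 / 0.7858 × 100 = 66.68 %

66.68 %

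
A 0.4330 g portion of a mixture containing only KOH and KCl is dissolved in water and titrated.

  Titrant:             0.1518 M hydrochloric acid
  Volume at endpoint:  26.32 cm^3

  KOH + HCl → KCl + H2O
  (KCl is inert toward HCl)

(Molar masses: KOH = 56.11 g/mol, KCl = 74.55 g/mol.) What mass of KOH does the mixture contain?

n(HCl) = 0.02632 × 0.1518 = 3.995 × 10^-3 mol
Let x = n(KOH), y = n(KCl).
Titrant: 1x = 3.995 × 10^-3;  mass: 56.11x + 74.55y = 0.4330
Solving, x = 3.995 × 10^-3 mol, y = 2.801 × 10^-3 mol
mass of KOH = 3.995 × 10^-3 × 56.11 = 0.2242 g

0.2242 g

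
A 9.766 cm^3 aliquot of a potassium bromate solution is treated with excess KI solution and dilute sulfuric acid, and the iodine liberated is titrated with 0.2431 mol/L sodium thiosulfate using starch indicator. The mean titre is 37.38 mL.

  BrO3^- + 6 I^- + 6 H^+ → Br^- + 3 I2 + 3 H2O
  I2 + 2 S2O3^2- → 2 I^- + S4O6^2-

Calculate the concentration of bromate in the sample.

n(S2O3^2-) = 0.03738 × 0.2431 = 9.087 × 10^-3 mol
n(I2) = n(S2O3^2-)/2 = 4.544 × 10^-3 mol
From the 1:3 ratio, n(BrO3^-) in the aliquot = 1/3 × 4.544 × 10^-3 = 1.515 × 10^-3 mol
[BrO3^-] = 1.515 × 10^-3 / 0.009766 = 0.1551 mol/L

0.1551 mol/L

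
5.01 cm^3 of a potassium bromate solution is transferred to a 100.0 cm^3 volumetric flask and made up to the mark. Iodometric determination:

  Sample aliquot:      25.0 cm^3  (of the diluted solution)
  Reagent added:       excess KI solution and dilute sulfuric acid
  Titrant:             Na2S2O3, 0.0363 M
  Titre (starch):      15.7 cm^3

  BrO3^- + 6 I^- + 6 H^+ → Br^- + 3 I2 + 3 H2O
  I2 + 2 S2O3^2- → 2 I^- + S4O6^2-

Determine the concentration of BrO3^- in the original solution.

0.0758 M

n(S2O3^2-) = 0.0157 × 0.0363 = 5.70 × 10^-4 mol
n(I2) = n(S2O3^2-)/2 = 2.85 × 10^-4 mol
From the 1:3 ratio, n(BrO3^-) in the aliquot = 1/3 × 2.85 × 10^-4 = 9.50 × 10^-5 mol
[BrO3^-]_dilute = 9.50 × 10^-5 / 0.0250 = 0.00380 mol/L
[BrO3^-]_original = 0.00380 × 100.0/5.01 = 0.0758 mol/L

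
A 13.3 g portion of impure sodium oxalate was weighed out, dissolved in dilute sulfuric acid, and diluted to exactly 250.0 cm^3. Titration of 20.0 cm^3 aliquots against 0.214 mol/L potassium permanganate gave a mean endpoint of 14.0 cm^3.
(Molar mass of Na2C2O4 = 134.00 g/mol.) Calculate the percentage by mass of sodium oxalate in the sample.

94.3 %

2 MnO4^- + 5 C2O4^2- + 16 H^+ → 2 Mn^2+ + 10 CO2 + 8 H2O
n(KMnO4) per titration = 0.0140 × 0.214 = 3.00 × 10^-3 mol
From the 5:2 ratio, n(Na2C2O4) in each aliquot = 5/2 × 3.00 × 10^-3 = 7.49 × 10^-3 mol
n(Na2C2O4) in the whole flask = 7.49 × 10^-3 × 250.0/20.0 = 0.0936 mol
mass of Na2C2O4 = 0.0936 × 134.00 = 12.5 g
% Na2C2O4 = 12.5 / 13.3 × 100 = 94.3 %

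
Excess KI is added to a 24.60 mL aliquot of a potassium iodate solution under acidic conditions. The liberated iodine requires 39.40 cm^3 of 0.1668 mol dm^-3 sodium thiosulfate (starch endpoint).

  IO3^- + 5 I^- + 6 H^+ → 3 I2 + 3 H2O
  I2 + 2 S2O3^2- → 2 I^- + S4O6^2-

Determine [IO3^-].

0.04453 mol/L

n(S2O3^2-) = 0.03940 × 0.1668 = 6.572 × 10^-3 mol
n(I2) = n(S2O3^2-)/2 = 3.286 × 10^-3 mol
From the 1:3 ratio, n(IO3^-) in the aliquot = 1/3 × 3.286 × 10^-3 = 1.095 × 10^-3 mol
[IO3^-] = 1.095 × 10^-3 / 0.02460 = 0.04453 mol/L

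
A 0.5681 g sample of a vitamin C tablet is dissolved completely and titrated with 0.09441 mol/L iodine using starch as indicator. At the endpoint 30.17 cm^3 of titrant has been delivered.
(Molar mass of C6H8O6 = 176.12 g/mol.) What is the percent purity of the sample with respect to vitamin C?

88.30 %

C6H8O6 + I2 → C6H6O6 + 2 HI
n(I2) = 0.03017 L × 0.09441 mol/L = 2.848 × 10^-3 mol
n(C6H8O6) = 2.848 × 10^-3 mol (1:1 ratio)
mass of C6H8O6 = 2.848 × 10^-3 × 176.12 g/mol = 0.5017 g
% C6H8O6 = 0.5017 / 0.5681 × 100 = 88.30 %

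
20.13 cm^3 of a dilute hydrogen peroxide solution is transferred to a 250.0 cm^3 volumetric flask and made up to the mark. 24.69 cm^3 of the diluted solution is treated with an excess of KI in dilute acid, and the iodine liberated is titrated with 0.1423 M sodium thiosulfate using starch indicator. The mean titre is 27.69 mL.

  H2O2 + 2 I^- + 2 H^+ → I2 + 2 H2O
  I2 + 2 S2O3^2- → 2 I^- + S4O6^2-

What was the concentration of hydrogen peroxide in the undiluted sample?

0.9910 M

n(S2O3^2-) = 0.02769 × 0.1423 = 3.940 × 10^-3 mol
n(I2) = n(S2O3^2-)/2 = 1.970 × 10^-3 mol
n(H2O2) in the aliquot = 1.970 × 10^-3 mol (1:1 ratio)
[H2O2]_dilute = 1.970 × 10^-3 / 0.02469 = 0.07980 mol/L
[H2O2]_original = 0.07980 × 250.0/20.13 = 0.9910 mol/L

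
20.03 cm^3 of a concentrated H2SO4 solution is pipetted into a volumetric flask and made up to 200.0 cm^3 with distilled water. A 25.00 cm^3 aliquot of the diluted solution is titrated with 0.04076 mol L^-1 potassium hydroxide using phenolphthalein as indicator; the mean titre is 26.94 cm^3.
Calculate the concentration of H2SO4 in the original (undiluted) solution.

H2SO4 + 2 KOH → K2SO4 + 2 H2O
n(KOH) = 0.02694 × 0.04076 = 1.098 × 10^-3 mol
From the 1:2 ratio, n(H2SO4) in the aliquot = 1/2 × 1.098 × 10^-3 = 5.490 × 10^-4 mol
[H2SO4]_dilute = 5.490 × 10^-4 / 0.02500 = 0.02196 mol/L
Dilution factor = 200.0 / 20.03 = 9.985
[H2SO4]_stock = 0.02196 × 9.985 = 0.2193 mol/L

0.2193 mol/L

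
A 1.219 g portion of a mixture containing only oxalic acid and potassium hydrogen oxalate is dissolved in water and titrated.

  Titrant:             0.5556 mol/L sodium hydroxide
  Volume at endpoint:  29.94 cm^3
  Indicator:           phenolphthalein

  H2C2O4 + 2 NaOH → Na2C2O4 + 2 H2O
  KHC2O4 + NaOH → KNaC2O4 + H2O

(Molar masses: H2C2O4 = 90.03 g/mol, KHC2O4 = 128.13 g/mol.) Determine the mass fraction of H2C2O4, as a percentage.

n(NaOH) = 0.02994 × 0.5556 = 0.01663 mol
Let x = n(H2C2O4), y = n(KHC2O4).
Titrant: 2x + 1y = 0.01663;  mass: 90.03x + 128.13y = 1.219
Solving, x = 5.489 × 10^-3 mol, y = 5.657 × 10^-3 mol
mass of H2C2O4 = 5.489 × 10^-3 × 90.03 = 0.4942 g
% H2C2O4 = 0.4942 / 1.219 × 100 = 40.54 %

40.54 %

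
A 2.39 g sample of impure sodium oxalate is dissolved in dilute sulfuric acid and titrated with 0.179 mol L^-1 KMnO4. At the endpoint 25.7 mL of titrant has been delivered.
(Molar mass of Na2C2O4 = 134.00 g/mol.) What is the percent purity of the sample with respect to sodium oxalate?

2 MnO4^- + 5 C2O4^2- + 16 H^+ → 2 Mn^2+ + 10 CO2 + 8 H2O
n(KMnO4) = 0.0257 L × 0.179 mol/L = 4.60 × 10^-3 mol
From the 5:2 ratio, n(Na2C2O4) = 5/2 × 4.60 × 10^-3 = 0.0115 mol
mass of Na2C2O4 = 0.0115 × 134.00 g/mol = 1.54 g
% Na2C2O4 = 1.54 / 2.39 × 100 = 64.5 %

64.5 %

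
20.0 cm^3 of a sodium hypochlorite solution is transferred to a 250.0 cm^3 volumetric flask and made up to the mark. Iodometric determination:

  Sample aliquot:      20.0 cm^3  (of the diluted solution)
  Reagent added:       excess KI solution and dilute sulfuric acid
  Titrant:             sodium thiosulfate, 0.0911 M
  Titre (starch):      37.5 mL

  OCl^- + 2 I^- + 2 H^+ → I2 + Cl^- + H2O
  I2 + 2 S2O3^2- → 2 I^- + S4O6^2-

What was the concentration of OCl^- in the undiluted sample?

n(S2O3^2-) = 0.0375 × 0.0911 = 3.42 × 10^-3 mol
n(I2) = n(S2O3^2-)/2 = 1.71 × 10^-3 mol
n(OCl^-) in the aliquot = 1.71 × 10^-3 mol (1:1 ratio)
[OCl^-]_dilute = 1.71 × 10^-3 / 0.0200 = 0.0854 mol/L
[OCl^-]_original = 0.0854 × 250.0/20.0 = 1.07 mol/L

1.07 M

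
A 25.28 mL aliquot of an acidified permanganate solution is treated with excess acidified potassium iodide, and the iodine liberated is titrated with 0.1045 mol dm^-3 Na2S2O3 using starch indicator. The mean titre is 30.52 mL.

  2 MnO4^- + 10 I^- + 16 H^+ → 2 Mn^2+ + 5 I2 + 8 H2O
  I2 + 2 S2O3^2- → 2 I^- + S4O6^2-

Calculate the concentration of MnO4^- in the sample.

0.02523 mol/L

n(S2O3^2-) = 0.03052 × 0.1045 = 3.189 × 10^-3 mol
n(I2) = n(S2O3^2-)/2 = 1.595 × 10^-3 mol
From the 2:5 ratio, n(MnO4^-) in the aliquot = 2/5 × 1.595 × 10^-3 = 6.379 × 10^-4 mol
[MnO4^-] = 6.379 × 10^-4 / 0.02528 = 0.02523 mol/L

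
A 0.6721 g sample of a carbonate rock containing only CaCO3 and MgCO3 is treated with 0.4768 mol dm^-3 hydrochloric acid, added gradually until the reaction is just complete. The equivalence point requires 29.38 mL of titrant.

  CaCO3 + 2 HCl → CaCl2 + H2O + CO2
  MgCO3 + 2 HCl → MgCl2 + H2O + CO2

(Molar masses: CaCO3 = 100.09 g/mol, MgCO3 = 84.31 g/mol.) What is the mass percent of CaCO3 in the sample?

76.99 %

n(HCl) = 0.02938 × 0.4768 = 0.01401 mol
Let x = n(CaCO3), y = n(MgCO3).
Titrant: 2x + 2y = 0.01401;  mass: 100.09x + 84.31y = 0.6721
Solving, x = 5.170 × 10^-3 mol, y = 1.835 × 10^-3 mol
mass of CaCO3 = 5.170 × 10^-3 × 100.09 = 0.5174 g
% CaCO3 = 0.5174 / 0.6721 × 100 = 76.99 %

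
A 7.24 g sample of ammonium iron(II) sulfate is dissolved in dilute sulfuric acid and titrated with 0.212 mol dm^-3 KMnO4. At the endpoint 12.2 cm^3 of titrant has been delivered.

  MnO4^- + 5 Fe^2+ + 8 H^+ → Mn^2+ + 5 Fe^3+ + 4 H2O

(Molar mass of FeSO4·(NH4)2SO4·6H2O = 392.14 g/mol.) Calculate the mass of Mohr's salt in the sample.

5.07 g

n(KMnO4) = 0.0122 L × 0.212 mol/L = 2.59 × 10^-3 mol
From the 5:1 ratio, n(FeSO4·(NH4)2SO4·6H2O) = 5/1 × 2.59 × 10^-3 = 0.0129 mol
mass of FeSO4·(NH4)2SO4·6H2O = 0.0129 × 392.14 g/mol = 5.07 g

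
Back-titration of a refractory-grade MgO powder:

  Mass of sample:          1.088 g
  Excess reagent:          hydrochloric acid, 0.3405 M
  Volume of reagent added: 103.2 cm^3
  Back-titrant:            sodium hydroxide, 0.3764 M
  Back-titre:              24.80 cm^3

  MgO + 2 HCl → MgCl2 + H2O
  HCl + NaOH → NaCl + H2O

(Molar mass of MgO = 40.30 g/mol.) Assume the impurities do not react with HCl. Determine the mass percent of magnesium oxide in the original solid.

47.79 %

n(HCl) added = 0.1032 × 0.3405 = 0.03514 mol
n(NaOH) used in back-titration = 0.02480 × 0.3764 = 9.335 × 10^-3 mol
n(HCl) left over = 9.335 × 10^-3 mol (1:1 ratio)
n(HCl) consumed by analyte = 0.03514 − 9.335 × 10^-3 = 0.02580 mol
From the 1:2 ratio, n(MgO) = 1/2 × 0.02580 = 0.01290 mol
mass of MgO = 0.01290 × 40.30 = 0.5200 g
% MgO = 0.5200 / 1.088 × 100 = 47.79 %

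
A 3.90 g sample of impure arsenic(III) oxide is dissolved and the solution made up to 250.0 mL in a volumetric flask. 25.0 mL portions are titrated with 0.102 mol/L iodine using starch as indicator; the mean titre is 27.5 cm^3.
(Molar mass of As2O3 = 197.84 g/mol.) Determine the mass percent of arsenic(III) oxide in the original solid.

As2O3 + 2 I2 + 2 H2O → As2O5 + 4 HI
n(I2) per titration = 0.0275 × 0.102 = 2.80 × 10^-3 mol
From the 1:2 ratio, n(As2O3) in each aliquot = 1/2 × 2.80 × 10^-3 = 1.40 × 10^-3 mol
n(As2O3) in the whole flask = 1.40 × 10^-3 × 250.0/25.0 = 0.0140 mol
mass of As2O3 = 0.0140 × 197.84 = 2.77 g
% As2O3 = 2.77 / 3.90 × 100 = 71.1 %

71.1 %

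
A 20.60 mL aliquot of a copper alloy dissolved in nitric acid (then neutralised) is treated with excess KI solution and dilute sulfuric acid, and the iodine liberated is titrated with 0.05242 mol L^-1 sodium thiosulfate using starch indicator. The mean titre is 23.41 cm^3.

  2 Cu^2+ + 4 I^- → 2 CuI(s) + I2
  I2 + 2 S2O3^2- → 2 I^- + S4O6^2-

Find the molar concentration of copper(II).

0.05957 mol/L

n(S2O3^2-) = 0.02341 × 0.05242 = 1.227 × 10^-3 mol
n(I2) = n(S2O3^2-)/2 = 6.136 × 10^-4 mol
From the 2:1 ratio, n(Cu2+) in the aliquot = 2/1 × 6.136 × 10^-4 = 1.227 × 10^-3 mol
[Cu2+] = 1.227 × 10^-3 / 0.02060 = 0.05957 mol/L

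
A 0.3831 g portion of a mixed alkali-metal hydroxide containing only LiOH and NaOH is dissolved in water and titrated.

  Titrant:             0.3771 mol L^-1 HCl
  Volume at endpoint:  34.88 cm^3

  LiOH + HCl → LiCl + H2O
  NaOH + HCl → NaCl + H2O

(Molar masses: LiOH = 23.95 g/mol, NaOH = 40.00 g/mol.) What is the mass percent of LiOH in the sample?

55.71 %

n(HCl) = 0.03488 × 0.3771 = 0.01315 mol
Let x = n(LiOH), y = n(NaOH).
Titrant: 1x + 1y = 0.01315;  mass: 23.95x + 40.00y = 0.3831
Solving, x = 8.912 × 10^-3 mol, y = 4.242 × 10^-3 mol
mass of LiOH = 8.912 × 10^-3 × 23.95 = 0.2134 g
% LiOH = 0.2134 / 0.3831 × 100 = 55.71 %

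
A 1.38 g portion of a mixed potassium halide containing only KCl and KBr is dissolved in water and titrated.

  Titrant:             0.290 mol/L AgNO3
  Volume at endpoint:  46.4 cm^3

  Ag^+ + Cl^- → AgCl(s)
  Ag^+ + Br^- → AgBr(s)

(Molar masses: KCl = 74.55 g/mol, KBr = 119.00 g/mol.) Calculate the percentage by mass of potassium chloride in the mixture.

n(AgNO3) = 0.0464 × 0.290 = 0.0135 mol
Let x = n(KCl), y = n(KBr).
Titrant: 1x + 1y = 0.0135;  mass: 74.55x + 119.00y = 1.38
Solving, x = 4.98 × 10^-3 mol, y = 8.48 × 10^-3 mol
mass of KCl = 4.98 × 10^-3 × 74.55 = 0.371 g
% KCl = 0.371 / 1.38 × 100 = 26.9 %

26.9 %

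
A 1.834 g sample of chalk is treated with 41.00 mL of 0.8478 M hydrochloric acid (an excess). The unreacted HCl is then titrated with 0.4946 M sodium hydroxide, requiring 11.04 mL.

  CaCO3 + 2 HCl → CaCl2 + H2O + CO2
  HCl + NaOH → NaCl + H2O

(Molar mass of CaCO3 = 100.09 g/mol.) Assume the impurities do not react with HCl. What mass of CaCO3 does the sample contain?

1.466 g

n(HCl) added = 0.04100 × 0.8478 = 0.03476 mol
n(NaOH) used in back-titration = 0.01104 × 0.4946 = 5.460 × 10^-3 mol
n(HCl) left over = 5.460 × 10^-3 mol (1:1 ratio)
n(HCl) consumed by analyte = 0.03476 − 5.460 × 10^-3 = 0.02930 mol
From the 1:2 ratio, n(CaCO3) = 1/2 × 0.02930 = 0.01465 mol
mass of CaCO3 = 0.01465 × 100.09 = 1.466 g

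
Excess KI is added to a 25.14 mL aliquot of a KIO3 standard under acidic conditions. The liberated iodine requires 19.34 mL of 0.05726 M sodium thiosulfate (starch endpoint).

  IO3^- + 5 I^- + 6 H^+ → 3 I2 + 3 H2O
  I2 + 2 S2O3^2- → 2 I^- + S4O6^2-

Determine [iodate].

0.007342 M

n(S2O3^2-) = 0.01934 × 0.05726 = 1.107 × 10^-3 mol
n(I2) = n(S2O3^2-)/2 = 5.537 × 10^-4 mol
From the 1:3 ratio, n(IO3^-) in the aliquot = 1/3 × 5.537 × 10^-4 = 1.846 × 10^-4 mol
[IO3^-] = 1.846 × 10^-4 / 0.02514 = 0.007342 mol/L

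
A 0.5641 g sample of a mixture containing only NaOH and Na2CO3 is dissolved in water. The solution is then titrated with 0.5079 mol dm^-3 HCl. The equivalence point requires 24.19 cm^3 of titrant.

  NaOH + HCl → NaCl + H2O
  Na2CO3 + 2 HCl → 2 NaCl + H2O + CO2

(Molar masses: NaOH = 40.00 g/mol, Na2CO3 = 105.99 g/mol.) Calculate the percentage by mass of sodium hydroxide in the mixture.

n(HCl) = 0.02419 × 0.5079 = 0.01229 mol
Let x = n(NaOH), y = n(Na2CO3).
Titrant: 1x + 2y = 0.01229;  mass: 40.00x + 105.99y = 0.5641
Solving, x = 6.695 × 10^-3 mol, y = 2.796 × 10^-3 mol
mass of NaOH = 6.695 × 10^-3 × 40.00 = 0.2678 g
% NaOH = 0.2678 / 0.5641 × 100 = 47.47 %

47.47 %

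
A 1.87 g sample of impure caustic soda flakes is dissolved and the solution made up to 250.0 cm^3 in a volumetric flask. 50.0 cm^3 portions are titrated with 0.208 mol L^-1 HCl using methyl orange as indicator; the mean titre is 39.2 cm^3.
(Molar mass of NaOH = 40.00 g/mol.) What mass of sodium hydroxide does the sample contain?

1.63 g

NaOH + HCl → NaCl + H2O
n(HCl) per titration = 0.0392 × 0.208 = 8.15 × 10^-3 mol
n(NaOH) in each aliquot = 8.15 × 10^-3 mol (1:1 ratio)
n(NaOH) in the whole flask = 8.15 × 10^-3 × 250.0/50.0 = 0.0408 mol
mass of NaOH = 0.0408 × 40.00 = 1.63 g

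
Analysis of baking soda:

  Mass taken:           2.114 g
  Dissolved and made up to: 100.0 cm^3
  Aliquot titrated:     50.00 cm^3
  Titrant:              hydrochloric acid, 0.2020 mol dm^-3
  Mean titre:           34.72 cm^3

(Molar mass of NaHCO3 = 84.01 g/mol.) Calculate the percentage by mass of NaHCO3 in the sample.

NaHCO3 + HCl → NaCl + H2O + CO2
n(HCl) per titration = 0.03472 × 0.2020 = 7.013 × 10^-3 mol
n(NaHCO3) in each aliquot = 7.013 × 10^-3 mol (1:1 ratio)
n(NaHCO3) in the whole flask = 7.013 × 10^-3 × 100.0/50.00 = 0.01403 mol
mass of NaHCO3 = 0.01403 × 84.01 = 1.178 g
% NaHCO3 = 1.178 / 2.114 × 100 = 55.74 %

55.74 %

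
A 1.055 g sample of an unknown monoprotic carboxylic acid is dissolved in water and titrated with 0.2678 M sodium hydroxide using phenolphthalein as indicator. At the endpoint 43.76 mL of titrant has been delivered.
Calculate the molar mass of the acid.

90.03 g/mol

n(NaOH) = 0.04376 L × 0.2678 mol/L = 0.01172 mol
n(HA) = 0.01172 mol (1:1 ratio)
M = m / n = 1.055 g / 0.01172 mol = 90.03 g/mol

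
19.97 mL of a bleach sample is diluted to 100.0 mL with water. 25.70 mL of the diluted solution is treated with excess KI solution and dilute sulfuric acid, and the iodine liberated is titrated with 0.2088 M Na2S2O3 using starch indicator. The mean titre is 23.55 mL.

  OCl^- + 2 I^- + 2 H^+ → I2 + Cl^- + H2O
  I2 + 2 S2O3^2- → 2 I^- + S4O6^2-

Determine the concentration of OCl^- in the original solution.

n(S2O3^2-) = 0.02355 × 0.2088 = 4.917 × 10^-3 mol
n(I2) = n(S2O3^2-)/2 = 2.459 × 10^-3 mol
n(OCl^-) in the aliquot = 2.459 × 10^-3 mol (1:1 ratio)
[OCl^-]_dilute = 2.459 × 10^-3 / 0.02570 = 0.09567 mol/L
[OCl^-]_original = 0.09567 × 100.0/19.97 = 0.4790 mol/L

0.4790 M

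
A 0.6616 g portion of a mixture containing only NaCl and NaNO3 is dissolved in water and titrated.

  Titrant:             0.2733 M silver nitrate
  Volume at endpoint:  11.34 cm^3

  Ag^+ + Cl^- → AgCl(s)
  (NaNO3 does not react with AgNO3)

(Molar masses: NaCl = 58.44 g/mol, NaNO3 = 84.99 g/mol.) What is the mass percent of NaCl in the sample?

27.38 %

n(AgNO3) = 0.01134 × 0.2733 = 3.099 × 10^-3 mol
Let x = n(NaCl), y = n(NaNO3).
Titrant: 1x = 3.099 × 10^-3;  mass: 58.44x + 84.99y = 0.6616
Solving, x = 3.099 × 10^-3 mol, y = 5.653 × 10^-3 mol
mass of NaCl = 3.099 × 10^-3 × 58.44 = 0.1811 g
% NaCl = 0.1811 / 0.6616 × 100 = 27.38 %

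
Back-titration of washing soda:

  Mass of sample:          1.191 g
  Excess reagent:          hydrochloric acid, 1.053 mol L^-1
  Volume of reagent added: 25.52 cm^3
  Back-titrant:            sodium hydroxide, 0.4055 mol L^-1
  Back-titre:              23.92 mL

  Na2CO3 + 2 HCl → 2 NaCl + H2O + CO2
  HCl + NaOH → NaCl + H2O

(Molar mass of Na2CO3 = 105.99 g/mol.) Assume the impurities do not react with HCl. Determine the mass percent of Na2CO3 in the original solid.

76.41 %

n(HCl) added = 0.02552 × 1.053 = 0.02687 mol
n(NaOH) used in back-titration = 0.02392 × 0.4055 = 9.700 × 10^-3 mol
n(HCl) left over = 9.700 × 10^-3 mol (1:1 ratio)
n(HCl) consumed by analyte = 0.02687 − 9.700 × 10^-3 = 0.01717 mol
From the 1:2 ratio, n(Na2CO3) = 1/2 × 0.01717 = 8.586 × 10^-3 mol
mass of Na2CO3 = 8.586 × 10^-3 × 105.99 = 0.9101 g
% Na2CO3 = 0.9101 / 1.191 × 100 = 76.41 %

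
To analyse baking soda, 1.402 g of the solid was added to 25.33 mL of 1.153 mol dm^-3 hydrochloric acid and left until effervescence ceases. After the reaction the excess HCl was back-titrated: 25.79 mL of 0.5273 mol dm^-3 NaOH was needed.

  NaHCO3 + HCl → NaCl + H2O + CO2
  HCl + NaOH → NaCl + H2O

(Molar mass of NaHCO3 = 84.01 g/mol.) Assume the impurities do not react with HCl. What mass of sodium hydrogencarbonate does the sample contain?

n(HCl) added = 0.02533 × 1.153 = 0.02921 mol
n(NaOH) used in back-titration = 0.02579 × 0.5273 = 0.01360 mol
n(HCl) left over = 0.01360 mol (1:1 ratio)
n(HCl) consumed by analyte = 0.02921 − 0.01360 = 0.01561 mol
n(NaHCO3) = 0.01561 mol (1:1 ratio)
mass of NaHCO3 = 0.01561 × 84.01 = 1.311 g

1.311 g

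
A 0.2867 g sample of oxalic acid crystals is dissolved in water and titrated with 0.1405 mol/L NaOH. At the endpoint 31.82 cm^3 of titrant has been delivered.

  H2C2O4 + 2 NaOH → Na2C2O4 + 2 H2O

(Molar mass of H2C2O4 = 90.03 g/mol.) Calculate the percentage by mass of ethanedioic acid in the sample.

n(NaOH) = 0.03182 L × 0.1405 mol/L = 4.471 × 10^-3 mol
From the 1:2 ratio, n(H2C2O4) = 1/2 × 4.471 × 10^-3 = 2.235 × 10^-3 mol
mass of H2C2O4 = 2.235 × 10^-3 × 90.03 g/mol = 0.2012 g
% H2C2O4 = 0.2012 / 0.2867 × 100 = 70.19 %

70.19 %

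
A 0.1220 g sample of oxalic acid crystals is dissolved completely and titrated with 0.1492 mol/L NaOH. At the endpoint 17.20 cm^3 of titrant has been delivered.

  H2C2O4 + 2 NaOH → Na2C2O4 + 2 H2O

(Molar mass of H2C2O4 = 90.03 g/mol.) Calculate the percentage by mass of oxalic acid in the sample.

n(NaOH) = 0.01720 L × 0.1492 mol/L = 2.566 × 10^-3 mol
From the 1:2 ratio, n(H2C2O4) = 1/2 × 2.566 × 10^-3 = 1.283 × 10^-3 mol
mass of H2C2O4 = 1.283 × 10^-3 × 90.03 g/mol = 0.1155 g
% H2C2O4 = 0.1155 / 0.1220 × 100 = 94.69 %

94.69 %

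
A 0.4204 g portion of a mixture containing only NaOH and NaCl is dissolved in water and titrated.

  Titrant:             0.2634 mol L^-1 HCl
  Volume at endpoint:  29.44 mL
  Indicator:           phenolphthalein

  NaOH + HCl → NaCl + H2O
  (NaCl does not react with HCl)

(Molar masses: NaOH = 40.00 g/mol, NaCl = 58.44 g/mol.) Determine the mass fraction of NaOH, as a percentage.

n(HCl) = 0.02944 × 0.2634 = 7.754 × 10^-3 mol
Let x = n(NaOH), y = n(NaCl).
Titrant: 1x = 7.754 × 10^-3;  mass: 40.00x + 58.44y = 0.4204
Solving, x = 7.754 × 10^-3 mol, y = 1.886 × 10^-3 mol
mass of NaOH = 7.754 × 10^-3 × 40.00 = 0.3102 g
% NaOH = 0.3102 / 0.4204 × 100 = 73.78 %

73.78 %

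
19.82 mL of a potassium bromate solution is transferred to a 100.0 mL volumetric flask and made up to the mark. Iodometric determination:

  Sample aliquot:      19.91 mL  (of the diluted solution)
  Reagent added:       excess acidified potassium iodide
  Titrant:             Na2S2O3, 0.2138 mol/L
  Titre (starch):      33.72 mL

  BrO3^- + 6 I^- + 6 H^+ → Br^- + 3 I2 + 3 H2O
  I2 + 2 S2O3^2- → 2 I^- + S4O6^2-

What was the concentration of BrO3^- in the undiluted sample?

0.3045 mol/L

n(S2O3^2-) = 0.03372 × 0.2138 = 7.209 × 10^-3 mol
n(I2) = n(S2O3^2-)/2 = 3.605 × 10^-3 mol
From the 1:3 ratio, n(BrO3^-) in the aliquot = 1/3 × 3.605 × 10^-3 = 1.202 × 10^-3 mol
[BrO3^-]_dilute = 1.202 × 10^-3 / 0.01991 = 0.06035 mol/L
[BrO3^-]_original = 0.06035 × 100.0/19.82 = 0.3045 mol/L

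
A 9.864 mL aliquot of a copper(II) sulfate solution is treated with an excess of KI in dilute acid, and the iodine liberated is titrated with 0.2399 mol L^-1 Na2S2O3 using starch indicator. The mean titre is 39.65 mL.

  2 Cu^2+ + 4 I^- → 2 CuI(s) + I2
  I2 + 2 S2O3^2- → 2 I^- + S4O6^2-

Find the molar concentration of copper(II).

0.9643 mol/L

n(S2O3^2-) = 0.03965 × 0.2399 = 9.512 × 10^-3 mol
n(I2) = n(S2O3^2-)/2 = 4.756 × 10^-3 mol
From the 2:1 ratio, n(Cu2+) in the aliquot = 2/1 × 4.756 × 10^-3 = 9.512 × 10^-3 mol
[Cu2+] = 9.512 × 10^-3 / 0.009864 = 0.9643 mol/L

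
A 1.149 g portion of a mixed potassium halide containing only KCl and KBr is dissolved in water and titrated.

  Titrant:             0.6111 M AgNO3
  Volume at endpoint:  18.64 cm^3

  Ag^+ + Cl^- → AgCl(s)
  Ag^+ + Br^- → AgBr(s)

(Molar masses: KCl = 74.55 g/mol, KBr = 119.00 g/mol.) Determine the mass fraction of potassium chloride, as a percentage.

30.14 %

n(AgNO3) = 0.01864 × 0.6111 = 0.01139 mol
Let x = n(KCl), y = n(KBr).
Titrant: 1x + 1y = 0.01139;  mass: 74.55x + 119.00y = 1.149
Solving, x = 4.646 × 10^-3 mol, y = 6.745 × 10^-3 mol
mass of KCl = 4.646 × 10^-3 × 74.55 = 0.3464 g
% KCl = 0.3464 / 1.149 × 100 = 30.14 %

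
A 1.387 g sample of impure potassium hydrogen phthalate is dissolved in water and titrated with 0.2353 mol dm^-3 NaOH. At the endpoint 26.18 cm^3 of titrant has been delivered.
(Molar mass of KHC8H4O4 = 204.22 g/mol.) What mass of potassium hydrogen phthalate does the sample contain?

1.258 g

KHC8H4O4 + NaOH → KNaC8H4O4 + H2O
n(NaOH) = 0.02618 L × 0.2353 mol/L = 6.160 × 10^-3 mol
n(KHC8H4O4) = 6.160 × 10^-3 mol (1:1 ratio)
mass of KHC8H4O4 = 6.160 × 10^-3 × 204.22 g/mol = 1.258 g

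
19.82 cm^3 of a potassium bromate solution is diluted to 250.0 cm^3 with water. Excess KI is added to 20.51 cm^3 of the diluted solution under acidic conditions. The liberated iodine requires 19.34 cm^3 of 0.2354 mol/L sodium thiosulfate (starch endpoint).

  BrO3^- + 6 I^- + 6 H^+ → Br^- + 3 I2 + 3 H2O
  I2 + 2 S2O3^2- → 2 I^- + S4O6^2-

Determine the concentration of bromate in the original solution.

0.4666 mol/L

n(S2O3^2-) = 0.01934 × 0.2354 = 4.553 × 10^-3 mol
n(I2) = n(S2O3^2-)/2 = 2.276 × 10^-3 mol
From the 1:3 ratio, n(BrO3^-) in the aliquot = 1/3 × 2.276 × 10^-3 = 7.588 × 10^-4 mol
[BrO3^-]_dilute = 7.588 × 10^-4 / 0.02051 = 0.03700 mol/L
[BrO3^-]_original = 0.03700 × 250.0/19.82 = 0.4666 mol/L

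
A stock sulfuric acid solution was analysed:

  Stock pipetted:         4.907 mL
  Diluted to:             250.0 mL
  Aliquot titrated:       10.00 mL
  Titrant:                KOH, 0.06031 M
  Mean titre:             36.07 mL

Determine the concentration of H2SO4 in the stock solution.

5.542 M

H2SO4 + 2 KOH → K2SO4 + 2 H2O
n(KOH) = 0.03607 × 0.06031 = 2.175 × 10^-3 mol
From the 1:2 ratio, n(H2SO4) in the aliquot = 1/2 × 2.175 × 10^-3 = 1.088 × 10^-3 mol
[H2SO4]_dilute = 1.088 × 10^-3 / 0.01000 = 0.1088 mol/L
Dilution factor = 250.0 / 4.907 = 50.95
[H2SO4]_stock = 0.1088 × 50.95 = 5.542 mol/L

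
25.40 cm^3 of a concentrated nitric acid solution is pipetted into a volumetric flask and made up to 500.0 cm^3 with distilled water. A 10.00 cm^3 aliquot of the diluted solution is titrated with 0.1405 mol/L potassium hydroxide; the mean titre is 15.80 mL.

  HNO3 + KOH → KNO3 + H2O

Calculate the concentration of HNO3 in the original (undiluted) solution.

4.370 mol/L

n(KOH) = 0.01580 × 0.1405 = 2.220 × 10^-3 mol
n(HNO3) in the aliquot = 2.220 × 10^-3 mol (1:1 ratio)
[HNO3]_dilute = 2.220 × 10^-3 / 0.01000 = 0.2220 mol/L
Dilution factor = 500.0 / 25.40 = 19.69
[HNO3]_stock = 0.2220 × 19.69 = 4.370 mol/L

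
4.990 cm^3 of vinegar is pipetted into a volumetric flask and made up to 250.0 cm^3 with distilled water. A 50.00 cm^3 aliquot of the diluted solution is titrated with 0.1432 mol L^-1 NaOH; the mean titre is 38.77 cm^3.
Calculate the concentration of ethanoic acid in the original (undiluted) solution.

5.563 mol/L

CH3COOH + NaOH → CH3COONa + H2O
n(NaOH) = 0.03877 × 0.1432 = 5.552 × 10^-3 mol
n(CH3COOH) in the aliquot = 5.552 × 10^-3 mol (1:1 ratio)
[CH3COOH]_dilute = 5.552 × 10^-3 / 0.05000 = 0.1110 mol/L
Dilution factor = 250.0 / 4.990 = 50.10
[CH3COOH]_stock = 0.1110 × 50.10 = 5.563 mol/L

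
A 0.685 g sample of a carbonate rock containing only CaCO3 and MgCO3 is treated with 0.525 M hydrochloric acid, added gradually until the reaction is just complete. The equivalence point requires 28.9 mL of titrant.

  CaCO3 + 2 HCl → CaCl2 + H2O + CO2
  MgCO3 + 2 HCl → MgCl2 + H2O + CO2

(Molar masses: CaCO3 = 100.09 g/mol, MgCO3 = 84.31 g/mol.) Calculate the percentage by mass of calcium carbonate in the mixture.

42.0 %

n(HCl) = 0.0289 × 0.525 = 0.0152 mol
Let x = n(CaCO3), y = n(MgCO3).
Titrant: 2x + 2y = 0.0152;  mass: 100.09x + 84.31y = 0.685
Solving, x = 2.88 × 10^-3 mol, y = 4.71 × 10^-3 mol
mass of CaCO3 = 2.88 × 10^-3 × 100.09 = 0.288 g
% CaCO3 = 0.288 / 0.685 × 100 = 42.0 %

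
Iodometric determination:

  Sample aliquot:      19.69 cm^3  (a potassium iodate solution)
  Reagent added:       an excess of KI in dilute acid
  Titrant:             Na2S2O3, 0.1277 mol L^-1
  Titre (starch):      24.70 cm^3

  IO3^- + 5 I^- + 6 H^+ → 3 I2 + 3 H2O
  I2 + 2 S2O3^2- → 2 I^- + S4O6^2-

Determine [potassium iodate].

0.02670 mol/L

n(S2O3^2-) = 0.02470 × 0.1277 = 3.154 × 10^-3 mol
n(I2) = n(S2O3^2-)/2 = 1.577 × 10^-3 mol
From the 1:3 ratio, n(IO3^-) in the aliquot = 1/3 × 1.577 × 10^-3 = 5.257 × 10^-4 mol
[IO3^-] = 5.257 × 10^-4 / 0.01969 = 0.02670 mol/L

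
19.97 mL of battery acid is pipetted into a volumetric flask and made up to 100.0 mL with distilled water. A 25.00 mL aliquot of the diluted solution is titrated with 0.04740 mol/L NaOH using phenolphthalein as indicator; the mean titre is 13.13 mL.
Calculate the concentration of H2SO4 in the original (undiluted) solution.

H2SO4 + 2 NaOH → Na2SO4 + 2 H2O
n(NaOH) = 0.01313 × 0.04740 = 6.224 × 10^-4 mol
From the 1:2 ratio, n(H2SO4) in the aliquot = 1/2 × 6.224 × 10^-4 = 3.112 × 10^-4 mol
[H2SO4]_dilute = 3.112 × 10^-4 / 0.02500 = 0.01245 mol/L
Dilution factor = 100.0 / 19.97 = 5.008
[H2SO4]_stock = 0.01245 × 5.008 = 0.06233 mol/L

0.06233 mol/L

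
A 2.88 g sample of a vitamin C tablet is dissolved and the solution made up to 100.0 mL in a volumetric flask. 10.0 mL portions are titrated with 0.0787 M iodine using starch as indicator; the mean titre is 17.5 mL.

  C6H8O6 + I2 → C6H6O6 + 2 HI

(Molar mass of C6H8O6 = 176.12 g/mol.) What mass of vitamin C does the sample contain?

2.43 g

n(I2) per titration = 0.0175 × 0.0787 = 1.38 × 10^-3 mol
n(C6H8O6) in each aliquot = 1.38 × 10^-3 mol (1:1 ratio)
n(C6H8O6) in the whole flask = 1.38 × 10^-3 × 100.0/10.0 = 0.0138 mol
mass of C6H8O6 = 0.0138 × 176.12 = 2.43 g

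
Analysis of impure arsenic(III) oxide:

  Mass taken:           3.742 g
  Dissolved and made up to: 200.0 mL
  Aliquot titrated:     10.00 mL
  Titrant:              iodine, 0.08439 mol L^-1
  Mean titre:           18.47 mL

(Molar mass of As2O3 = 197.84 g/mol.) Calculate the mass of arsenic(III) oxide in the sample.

As2O3 + 2 I2 + 2 H2O → As2O5 + 4 HI
n(I2) per titration = 0.01847 × 0.08439 = 1.559 × 10^-3 mol
From the 1:2 ratio, n(As2O3) in each aliquot = 1/2 × 1.559 × 10^-3 = 7.793 × 10^-4 mol
n(As2O3) in the whole flask = 7.793 × 10^-4 × 200.0/10.00 = 0.01559 mol
mass of As2O3 = 0.01559 × 197.84 = 3.084 g

3.084 g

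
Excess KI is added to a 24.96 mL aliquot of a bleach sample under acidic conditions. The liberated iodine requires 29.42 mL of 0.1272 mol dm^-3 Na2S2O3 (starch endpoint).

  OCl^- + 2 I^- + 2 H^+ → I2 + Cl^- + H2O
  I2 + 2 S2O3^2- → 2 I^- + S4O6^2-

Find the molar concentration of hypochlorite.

n(S2O3^2-) = 0.02942 × 0.1272 = 3.742 × 10^-3 mol
n(I2) = n(S2O3^2-)/2 = 1.871 × 10^-3 mol
n(OCl^-) in the aliquot = 1.871 × 10^-3 mol (1:1 ratio)
[OCl^-] = 1.871 × 10^-3 / 0.02496 = 0.07496 mol/L

0.07496 mol/L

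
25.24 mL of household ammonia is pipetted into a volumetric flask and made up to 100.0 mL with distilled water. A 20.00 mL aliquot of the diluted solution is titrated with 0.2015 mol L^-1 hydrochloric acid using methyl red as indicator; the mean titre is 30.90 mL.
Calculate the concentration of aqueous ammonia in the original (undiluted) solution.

NH3 + HCl → NH4Cl
n(HCl) = 0.03090 × 0.2015 = 6.226 × 10^-3 mol
n(NH3) in the aliquot = 6.226 × 10^-3 mol (1:1 ratio)
[NH3]_dilute = 6.226 × 10^-3 / 0.02000 = 0.3113 mol/L
Dilution factor = 100.0 / 25.24 = 3.962
[NH3]_stock = 0.3113 × 3.962 = 1.233 mol/L

1.233 mol/L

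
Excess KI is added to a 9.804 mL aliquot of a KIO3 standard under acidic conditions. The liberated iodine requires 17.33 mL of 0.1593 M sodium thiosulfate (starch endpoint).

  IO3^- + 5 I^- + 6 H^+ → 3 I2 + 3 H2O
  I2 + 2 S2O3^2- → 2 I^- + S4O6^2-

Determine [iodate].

0.04693 M

n(S2O3^2-) = 0.01733 × 0.1593 = 2.761 × 10^-3 mol
n(I2) = n(S2O3^2-)/2 = 1.380 × 10^-3 mol
From the 1:3 ratio, n(IO3^-) in the aliquot = 1/3 × 1.380 × 10^-3 = 4.601 × 10^-4 mol
[IO3^-] = 4.601 × 10^-4 / 0.009804 = 0.04693 mol/L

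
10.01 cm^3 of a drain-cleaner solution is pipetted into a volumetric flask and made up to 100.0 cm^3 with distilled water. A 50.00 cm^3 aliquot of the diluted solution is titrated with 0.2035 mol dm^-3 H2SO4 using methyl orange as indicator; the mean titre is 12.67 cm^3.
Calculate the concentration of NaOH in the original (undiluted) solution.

2 NaOH + H2SO4 → Na2SO4 + 2 H2O
n(H2SO4) = 0.01267 × 0.2035 = 2.578 × 10^-3 mol
From the 2:1 ratio, n(NaOH) in the aliquot = 2/1 × 2.578 × 10^-3 = 5.157 × 10^-3 mol
[NaOH]_dilute = 5.157 × 10^-3 / 0.05000 = 0.1031 mol/L
Dilution factor = 100.0 / 10.01 = 9.990
[NaOH]_stock = 0.1031 × 9.990 = 1.030 mol/L

1.030 mol/L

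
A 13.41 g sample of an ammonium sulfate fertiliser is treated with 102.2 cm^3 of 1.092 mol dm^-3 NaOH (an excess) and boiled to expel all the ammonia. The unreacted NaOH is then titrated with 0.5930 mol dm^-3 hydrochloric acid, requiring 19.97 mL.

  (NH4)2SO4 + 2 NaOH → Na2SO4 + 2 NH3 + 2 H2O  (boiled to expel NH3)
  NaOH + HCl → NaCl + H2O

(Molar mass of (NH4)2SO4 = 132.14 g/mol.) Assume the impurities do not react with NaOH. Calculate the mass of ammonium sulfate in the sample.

6.591 g

n(NaOH) added = 0.1022 × 1.092 = 0.1116 mol
n(HCl) used in back-titration = 0.01997 × 0.5930 = 0.01184 mol
n(NaOH) left over = 0.01184 mol (1:1 ratio)
n(NaOH) consumed by analyte = 0.1116 − 0.01184 = 0.09976 mol
From the 1:2 ratio, n((NH4)2SO4) = 1/2 × 0.09976 = 0.04988 mol
mass of (NH4)2SO4 = 0.04988 × 132.14 = 6.591 g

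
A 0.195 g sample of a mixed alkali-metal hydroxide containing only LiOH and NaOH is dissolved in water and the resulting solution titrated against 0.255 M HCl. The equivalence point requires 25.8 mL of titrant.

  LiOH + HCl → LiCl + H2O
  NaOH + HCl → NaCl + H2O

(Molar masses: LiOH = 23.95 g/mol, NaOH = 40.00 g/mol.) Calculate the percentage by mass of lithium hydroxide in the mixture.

52.2 %

n(HCl) = 0.0258 × 0.255 = 6.58 × 10^-3 mol
Let x = n(LiOH), y = n(NaOH).
Titrant: 1x + 1y = 6.58 × 10^-3;  mass: 23.95x + 40.00y = 0.195
Solving, x = 4.25 × 10^-3 mol, y = 2.33 × 10^-3 mol
mass of LiOH = 4.25 × 10^-3 × 23.95 = 0.102 g
% LiOH = 0.102 / 0.195 × 100 = 52.2 %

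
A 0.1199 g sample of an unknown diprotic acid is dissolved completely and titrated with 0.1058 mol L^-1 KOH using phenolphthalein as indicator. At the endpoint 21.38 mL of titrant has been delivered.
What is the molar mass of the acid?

106.0 g/mol

n(KOH) = 0.02138 L × 0.1058 mol/L = 2.262 × 10^-3 mol
From the 1:2 ratio, n(H2A) = 1/2 × 2.262 × 10^-3 = 1.131 × 10^-3 mol
M = m / n = 0.1199 g / 1.131 × 10^-3 mol = 106.0 g/mol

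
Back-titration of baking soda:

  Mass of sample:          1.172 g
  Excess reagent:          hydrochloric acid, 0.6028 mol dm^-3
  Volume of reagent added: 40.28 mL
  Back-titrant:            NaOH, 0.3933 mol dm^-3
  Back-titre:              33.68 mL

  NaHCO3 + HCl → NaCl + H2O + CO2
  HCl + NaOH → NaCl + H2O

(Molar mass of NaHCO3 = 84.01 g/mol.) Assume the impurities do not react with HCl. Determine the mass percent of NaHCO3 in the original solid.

79.10 %

n(HCl) added = 0.04028 × 0.6028 = 0.02428 mol
n(NaOH) used in back-titration = 0.03368 × 0.3933 = 0.01325 mol
n(HCl) left over = 0.01325 mol (1:1 ratio)
n(HCl) consumed by analyte = 0.02428 − 0.01325 = 0.01103 mol
n(NaHCO3) = 0.01103 mol (1:1 ratio)
mass of NaHCO3 = 0.01103 × 84.01 = 0.9270 g
% NaHCO3 = 0.9270 / 1.172 × 100 = 79.10 %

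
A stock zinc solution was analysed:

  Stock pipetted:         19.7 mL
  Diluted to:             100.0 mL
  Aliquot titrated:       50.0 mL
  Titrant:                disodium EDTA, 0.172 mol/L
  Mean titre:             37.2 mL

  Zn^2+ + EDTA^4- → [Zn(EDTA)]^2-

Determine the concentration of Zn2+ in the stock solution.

n(EDTA) = 0.0372 × 0.172 = 6.40 × 10^-3 mol
n(Zn2+) in the aliquot = 6.40 × 10^-3 mol (1:1 ratio)
[Zn2+]_dilute = 6.40 × 10^-3 / 0.0500 = 0.128 mol/L
Dilution factor = 100.0 / 19.7 = 5.076
[Zn2+]_stock = 0.128 × 5.076 = 0.650 mol/L

0.650 mol/L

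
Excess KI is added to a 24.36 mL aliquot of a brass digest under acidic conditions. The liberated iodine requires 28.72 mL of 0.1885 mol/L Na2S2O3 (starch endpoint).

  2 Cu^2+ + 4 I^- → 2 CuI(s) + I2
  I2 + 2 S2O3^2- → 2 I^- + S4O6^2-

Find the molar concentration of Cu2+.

n(S2O3^2-) = 0.02872 × 0.1885 = 5.414 × 10^-3 mol
n(I2) = n(S2O3^2-)/2 = 2.707 × 10^-3 mol
From the 2:1 ratio, n(Cu2+) in the aliquot = 2/1 × 2.707 × 10^-3 = 5.414 × 10^-3 mol
[Cu2+] = 5.414 × 10^-3 / 0.02436 = 0.2222 mol/L

0.2222 mol/L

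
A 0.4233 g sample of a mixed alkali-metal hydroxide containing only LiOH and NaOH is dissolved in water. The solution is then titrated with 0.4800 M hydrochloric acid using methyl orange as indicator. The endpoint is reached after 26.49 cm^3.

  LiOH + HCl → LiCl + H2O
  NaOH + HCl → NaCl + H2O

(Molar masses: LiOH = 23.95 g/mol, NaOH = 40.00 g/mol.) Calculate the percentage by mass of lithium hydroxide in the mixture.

30.07 %

n(HCl) = 0.02649 × 0.4800 = 0.01272 mol
Let x = n(LiOH), y = n(NaOH).
Titrant: 1x + 1y = 0.01272;  mass: 23.95x + 40.00y = 0.4233
Solving, x = 5.315 × 10^-3 mol, y = 7.400 × 10^-3 mol
mass of LiOH = 5.315 × 10^-3 × 23.95 = 0.1273 g
% LiOH = 0.1273 / 0.4233 × 100 = 30.07 %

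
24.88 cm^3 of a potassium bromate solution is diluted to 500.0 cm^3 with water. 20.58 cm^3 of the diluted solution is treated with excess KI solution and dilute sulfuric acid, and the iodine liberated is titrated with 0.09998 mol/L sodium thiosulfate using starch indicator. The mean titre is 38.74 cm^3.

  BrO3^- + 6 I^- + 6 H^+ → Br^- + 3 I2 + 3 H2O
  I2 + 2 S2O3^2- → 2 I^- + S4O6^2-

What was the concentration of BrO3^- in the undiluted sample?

n(S2O3^2-) = 0.03874 × 0.09998 = 3.873 × 10^-3 mol
n(I2) = n(S2O3^2-)/2 = 1.937 × 10^-3 mol
From the 1:3 ratio, n(BrO3^-) in the aliquot = 1/3 × 1.937 × 10^-3 = 6.455 × 10^-4 mol
[BrO3^-]_dilute = 6.455 × 10^-4 / 0.02058 = 0.03137 mol/L
[BrO3^-]_original = 0.03137 × 500.0/24.88 = 0.6304 mol/L

0.6304 mol/L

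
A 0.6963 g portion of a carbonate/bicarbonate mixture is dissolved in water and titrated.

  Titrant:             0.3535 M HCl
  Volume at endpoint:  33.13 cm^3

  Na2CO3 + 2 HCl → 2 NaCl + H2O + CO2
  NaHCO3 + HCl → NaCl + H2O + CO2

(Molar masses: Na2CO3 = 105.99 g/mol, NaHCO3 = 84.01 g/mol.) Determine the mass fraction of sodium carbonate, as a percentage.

70.57 %

n(HCl) = 0.03313 × 0.3535 = 0.01171 mol
Let x = n(Na2CO3), y = n(NaHCO3).
Titrant: 2x + 1y = 0.01171;  mass: 105.99x + 84.01y = 0.6963
Solving, x = 4.636 × 10^-3 mol, y = 2.439 × 10^-3 mol
mass of Na2CO3 = 4.636 × 10^-3 × 105.99 = 0.4914 g
% Na2CO3 = 0.4914 / 0.6963 × 100 = 70.57 %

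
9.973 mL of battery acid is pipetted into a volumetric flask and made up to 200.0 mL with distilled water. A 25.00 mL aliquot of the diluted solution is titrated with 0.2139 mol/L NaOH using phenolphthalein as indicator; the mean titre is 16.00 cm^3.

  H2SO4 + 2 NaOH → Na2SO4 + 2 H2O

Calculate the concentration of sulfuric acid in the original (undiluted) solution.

1.373 mol/L

n(NaOH) = 0.01600 × 0.2139 = 3.422 × 10^-3 mol
From the 1:2 ratio, n(H2SO4) in the aliquot = 1/2 × 3.422 × 10^-3 = 1.711 × 10^-3 mol
[H2SO4]_dilute = 1.711 × 10^-3 / 0.02500 = 0.06845 mol/L
Dilution factor = 200.0 / 9.973 = 20.05
[H2SO4]_stock = 0.06845 × 20.05 = 1.373 mol/L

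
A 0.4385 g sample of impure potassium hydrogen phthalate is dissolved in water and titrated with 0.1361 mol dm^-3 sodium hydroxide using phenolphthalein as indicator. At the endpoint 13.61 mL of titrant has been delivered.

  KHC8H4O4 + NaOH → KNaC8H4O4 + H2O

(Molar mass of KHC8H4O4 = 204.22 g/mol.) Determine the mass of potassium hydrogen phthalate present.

0.3783 g

n(NaOH) = 0.01361 L × 0.1361 mol/L = 1.852 × 10^-3 mol
n(KHC8H4O4) = 1.852 × 10^-3 mol (1:1 ratio)
mass of KHC8H4O4 = 1.852 × 10^-3 × 204.22 g/mol = 0.3783 g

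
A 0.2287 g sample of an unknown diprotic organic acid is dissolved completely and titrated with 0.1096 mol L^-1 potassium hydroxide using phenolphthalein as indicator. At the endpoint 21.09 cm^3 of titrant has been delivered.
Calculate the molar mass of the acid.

197.9 g/mol

n(KOH) = 0.02109 L × 0.1096 mol/L = 2.311 × 10^-3 mol
From the 1:2 ratio, n(H2A) = 1/2 × 2.311 × 10^-3 = 1.156 × 10^-3 mol
M = m / n = 0.2287 g / 1.156 × 10^-3 mol = 197.9 g/mol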